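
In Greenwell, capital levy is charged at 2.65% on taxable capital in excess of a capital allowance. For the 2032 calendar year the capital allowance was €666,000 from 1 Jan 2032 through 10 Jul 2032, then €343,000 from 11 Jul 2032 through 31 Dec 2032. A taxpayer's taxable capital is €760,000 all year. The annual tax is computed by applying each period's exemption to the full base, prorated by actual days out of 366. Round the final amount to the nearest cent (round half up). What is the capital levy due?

1 Jan – 10 Jul 2032: 192 days, exemption €666,000 → (€760,000 − €666,000) × 2.65% × 192/366 = €1,306.7541
11 Jul – 31 Dec 2032: 174 days, exemption €343,000 → (€760,000 − €343,000) × 2.65% × 174/366 = €5,253.5164
Total = €6,560.2705

€6,560.27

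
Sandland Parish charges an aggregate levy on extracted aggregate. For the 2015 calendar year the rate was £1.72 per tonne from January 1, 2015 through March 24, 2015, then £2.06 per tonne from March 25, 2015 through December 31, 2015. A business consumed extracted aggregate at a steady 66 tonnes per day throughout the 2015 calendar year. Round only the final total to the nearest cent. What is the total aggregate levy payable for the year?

£47,762.88

January 1 – March 24, 2015: 83 days × 66 tonnes/day = 5,478 tonnes at £1.72/tonne → £9,422.16
March 25 – December 31, 2015: 282 days × 66 tonnes/day = 18,612 tonnes at £2.06/tonne → £38,340.72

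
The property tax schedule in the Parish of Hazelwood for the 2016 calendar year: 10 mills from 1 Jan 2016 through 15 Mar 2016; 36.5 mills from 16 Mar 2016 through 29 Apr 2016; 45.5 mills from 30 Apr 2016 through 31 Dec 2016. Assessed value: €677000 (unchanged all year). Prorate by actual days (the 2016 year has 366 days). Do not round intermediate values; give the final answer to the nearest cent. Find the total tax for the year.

€25129.46

1 Jan – 15 Mar 2016: 75 days at 10 mills → €677000 × 1% × 75/366 = €1387.2951
16 Mar – 29 Apr 2016: 45 days at 36.5 mills → €677000 × 3.65% × 45/366 = €3038.1762
30 Apr – 31 Dec 2016: 246 days at 45.5 mills → €677000 × 4.55% × 246/366 = €20703.9918
Total = €25129.4631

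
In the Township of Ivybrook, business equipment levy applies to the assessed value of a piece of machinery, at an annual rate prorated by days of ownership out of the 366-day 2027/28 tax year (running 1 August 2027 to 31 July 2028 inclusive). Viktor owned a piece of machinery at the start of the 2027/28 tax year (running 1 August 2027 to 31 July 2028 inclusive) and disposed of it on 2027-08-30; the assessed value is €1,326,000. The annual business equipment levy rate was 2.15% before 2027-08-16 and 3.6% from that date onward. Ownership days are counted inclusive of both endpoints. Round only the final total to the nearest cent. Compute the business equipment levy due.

2027-08-01 to 2027-08-15: 15 days at 2.15% → €1,326,000 × 2.15% × 15/366 = €1,168.4016
2027-08-16 to 2027-08-30: 15 days at 3.6% → €1,326,000 × 3.6% × 15/366 = €1,956.3934
Total = €3,124.7951

€3,124.80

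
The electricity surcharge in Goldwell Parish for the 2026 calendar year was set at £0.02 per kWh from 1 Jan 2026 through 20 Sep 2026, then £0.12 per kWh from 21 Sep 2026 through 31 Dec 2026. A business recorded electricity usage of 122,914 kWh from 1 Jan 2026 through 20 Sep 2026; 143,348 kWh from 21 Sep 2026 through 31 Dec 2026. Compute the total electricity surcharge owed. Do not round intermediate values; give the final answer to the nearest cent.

1 Jan – 20 Sep 2026: 122,914 kWh at £0.02/kWh → £2458.28
21 Sep – 31 Dec 2026: 143,348 kWh at £0.12/kWh → £17201.76

£19660.04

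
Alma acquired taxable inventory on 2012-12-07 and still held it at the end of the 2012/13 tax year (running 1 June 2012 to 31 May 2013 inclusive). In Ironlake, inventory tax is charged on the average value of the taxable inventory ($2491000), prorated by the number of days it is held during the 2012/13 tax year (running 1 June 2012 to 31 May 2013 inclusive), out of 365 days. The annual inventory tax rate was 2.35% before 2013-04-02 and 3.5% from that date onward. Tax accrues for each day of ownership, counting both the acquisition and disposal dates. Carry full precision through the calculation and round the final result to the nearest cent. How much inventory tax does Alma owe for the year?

$32935.80

2012-12-07 to 2013-04-01: 116 days at 2.35% → $2491000 × 2.35% × 116/365 = $18604.0164
2013-04-02 to 2013-05-31: 60 days at 3.5% → $2491000 × 3.5% × 60/365 = $14331.7808
Total = $32935.7973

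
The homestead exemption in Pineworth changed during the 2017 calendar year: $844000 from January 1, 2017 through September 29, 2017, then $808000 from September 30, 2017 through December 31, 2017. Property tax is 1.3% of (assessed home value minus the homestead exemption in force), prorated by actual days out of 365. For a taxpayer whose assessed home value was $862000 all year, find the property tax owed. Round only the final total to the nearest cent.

January 1 – September 29, 2017: 272 days, exemption $844000 → ($862000 − $844000) × 1.3% × 272/365 = $174.3781
September 30 – December 31, 2017: 93 days, exemption $808000 → ($862000 − $808000) × 1.3% × 93/365 = $178.8658
Total = $353.2438

$353.24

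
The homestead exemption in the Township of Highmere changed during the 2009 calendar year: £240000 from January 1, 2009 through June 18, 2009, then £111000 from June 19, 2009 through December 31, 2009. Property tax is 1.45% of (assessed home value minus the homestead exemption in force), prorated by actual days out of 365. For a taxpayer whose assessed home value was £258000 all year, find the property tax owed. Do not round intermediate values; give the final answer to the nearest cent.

£1265.43

January 1 – June 18, 2009: 169 days, exemption £240000 → (£258000 − £240000) × 1.45% × 169/365 = £120.8466
June 19 – December 31, 2009: 196 days, exemption £111000 → (£258000 − £111000) × 1.45% × 196/365 = £1144.5863
Total = £1265.4329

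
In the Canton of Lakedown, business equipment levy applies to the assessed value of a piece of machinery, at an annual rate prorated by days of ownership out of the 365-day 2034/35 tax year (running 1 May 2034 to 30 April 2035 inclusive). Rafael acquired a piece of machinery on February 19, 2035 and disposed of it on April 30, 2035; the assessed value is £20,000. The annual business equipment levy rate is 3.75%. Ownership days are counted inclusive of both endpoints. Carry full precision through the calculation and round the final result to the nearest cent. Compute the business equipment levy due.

£145.89

Days held (February 19 – April 30, 2035): 71 out of 365
Tax = £20,000 × 3.75% × 71/365 = £145.8904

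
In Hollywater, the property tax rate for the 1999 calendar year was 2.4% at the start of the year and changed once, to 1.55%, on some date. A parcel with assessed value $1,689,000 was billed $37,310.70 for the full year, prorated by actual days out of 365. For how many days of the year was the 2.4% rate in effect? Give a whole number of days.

283 days

Let d = days at the first rate; then 365 − d days at the second rate.
$1,689,000 × [2.4%·d + 1.55%·(365−d)] / 365 = $37,310.70
Solving gives d = 283, so the new rate took effect on October 11, 1999.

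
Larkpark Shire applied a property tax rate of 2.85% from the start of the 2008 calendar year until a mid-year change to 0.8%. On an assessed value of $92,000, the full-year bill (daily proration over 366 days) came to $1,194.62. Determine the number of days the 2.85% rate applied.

89 days

Let d = days at the first rate; then 366 − d days at the second rate.
$92,000 × [2.85%·d + 0.8%·(366−d)] / 366 = $1,194.62
Solving gives d = 89, so the new rate took effect on 30 Mar 2008.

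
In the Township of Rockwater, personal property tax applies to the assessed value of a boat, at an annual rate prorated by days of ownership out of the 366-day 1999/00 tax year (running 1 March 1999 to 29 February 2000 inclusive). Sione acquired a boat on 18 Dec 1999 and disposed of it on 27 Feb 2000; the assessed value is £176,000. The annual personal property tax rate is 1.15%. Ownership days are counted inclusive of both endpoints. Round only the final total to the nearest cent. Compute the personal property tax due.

£398.16

Days held (18 Dec 1999 – 27 Feb 2000): 72 out of 366
Tax = £176,000 × 1.15% × 72/366 = £398.1639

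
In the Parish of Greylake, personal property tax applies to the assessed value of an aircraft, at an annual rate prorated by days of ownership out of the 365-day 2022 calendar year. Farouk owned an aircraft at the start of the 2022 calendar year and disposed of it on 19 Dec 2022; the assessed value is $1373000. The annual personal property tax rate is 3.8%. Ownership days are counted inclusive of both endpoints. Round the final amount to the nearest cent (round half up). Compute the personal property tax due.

$50458.69

Days held (1 Jan – 19 Dec 2022): 353 out of 365
Tax = $1373000 × 3.8% × 353/365 = $50458.6904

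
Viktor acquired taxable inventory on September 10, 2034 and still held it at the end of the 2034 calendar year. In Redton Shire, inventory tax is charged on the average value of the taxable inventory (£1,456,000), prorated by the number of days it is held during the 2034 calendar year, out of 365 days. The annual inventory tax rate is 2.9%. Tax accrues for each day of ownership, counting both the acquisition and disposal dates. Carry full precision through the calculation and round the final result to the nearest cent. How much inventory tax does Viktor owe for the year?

Days held (September 10 – December 31, 2034): 113 out of 365
Tax = £1,456,000 × 2.9% × 113/365 = £13,072.0877

£13,072.09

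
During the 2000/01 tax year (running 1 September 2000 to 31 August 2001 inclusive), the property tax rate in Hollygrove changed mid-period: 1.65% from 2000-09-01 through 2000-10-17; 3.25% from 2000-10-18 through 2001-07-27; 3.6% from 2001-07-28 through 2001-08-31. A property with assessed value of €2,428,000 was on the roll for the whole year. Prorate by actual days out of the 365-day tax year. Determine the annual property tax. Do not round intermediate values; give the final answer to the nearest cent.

2000-09-01 to 2000-10-17: 47 days at 1.65% → €2,428,000 × 1.65% × 47/365 = €5,158.6685
2000-10-18 to 2001-07-27: 283 days at 3.25% → €2,428,000 × 3.25% × 283/365 = €61,182.2740
2001-07-28 to 2001-08-31: 35 days at 3.6% → €2,428,000 × 3.6% × 35/365 = €8,381.5890
Total = €74,722.5315

€74,722.53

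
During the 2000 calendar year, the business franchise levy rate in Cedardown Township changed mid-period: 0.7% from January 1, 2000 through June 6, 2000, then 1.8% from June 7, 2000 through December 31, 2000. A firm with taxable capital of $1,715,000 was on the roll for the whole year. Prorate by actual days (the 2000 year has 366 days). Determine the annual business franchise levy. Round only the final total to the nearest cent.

January 1 – June 6, 2000: 158 days at 0.7% → $1,715,000 × 0.7% × 158/366 = $5,182.4863
June 7 – December 31, 2000: 208 days at 1.8% → $1,715,000 × 1.8% × 208/366 = $17,543.6066
Total = $22,726.0929

$22,726.09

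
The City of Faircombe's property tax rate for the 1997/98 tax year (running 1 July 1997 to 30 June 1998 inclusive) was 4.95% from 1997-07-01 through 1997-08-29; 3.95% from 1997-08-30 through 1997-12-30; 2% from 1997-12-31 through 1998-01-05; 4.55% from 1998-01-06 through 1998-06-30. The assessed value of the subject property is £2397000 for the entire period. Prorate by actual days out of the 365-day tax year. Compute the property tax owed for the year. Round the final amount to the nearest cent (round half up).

£104788.30

1997-07-01 to 1997-08-29: 60 days at 4.95% → £2397000 × 4.95% × 60/365 = £19504.3562
1997-08-30 to 1997-12-30: 123 days at 3.95% → £2397000 × 3.95% × 123/365 = £31906.3685
1997-12-31 to 1998-01-05: 6 days at 2% → £2397000 × 2% × 6/365 = £788.0548
1998-01-06 to 1998-06-30: 176 days at 4.55% → £2397000 × 4.55% × 176/365 = £52589.5233
Total = £104788.3027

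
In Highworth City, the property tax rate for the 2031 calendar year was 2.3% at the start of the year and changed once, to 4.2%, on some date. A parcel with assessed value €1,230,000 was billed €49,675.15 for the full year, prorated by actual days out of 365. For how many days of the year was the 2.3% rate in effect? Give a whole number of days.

Let d = days at the first rate; then 365 − d days at the second rate.
€1,230,000 × [2.3%·d + 4.2%·(365−d)] / 365 = €49,675.15
Solving gives d = 31, so the new rate took effect on 1 Feb 2031.

31 days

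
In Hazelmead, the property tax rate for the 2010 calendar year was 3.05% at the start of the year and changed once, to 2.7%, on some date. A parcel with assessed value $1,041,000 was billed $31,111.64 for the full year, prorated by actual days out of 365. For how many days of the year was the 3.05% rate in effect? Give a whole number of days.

301 days

Let d = days at the first rate; then 365 − d days at the second rate.
$1,041,000 × [3.05%·d + 2.7%·(365−d)] / 365 = $31,111.64
Solving gives d = 301, so the new rate took effect on October 29, 2010.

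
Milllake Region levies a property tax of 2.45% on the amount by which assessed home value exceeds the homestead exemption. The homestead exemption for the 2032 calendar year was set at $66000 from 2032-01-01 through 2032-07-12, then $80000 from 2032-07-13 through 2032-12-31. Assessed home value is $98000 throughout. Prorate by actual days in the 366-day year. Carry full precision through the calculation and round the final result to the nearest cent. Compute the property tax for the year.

2032-01-01 to 2032-07-12: 194 days, exemption $66000 → ($98000 − $66000) × 2.45% × 194/366 = $415.5628
2032-07-13 to 2032-12-31: 172 days, exemption $80000 → ($98000 − $80000) × 2.45% × 172/366 = $207.2459
Total = $622.8087

$622.81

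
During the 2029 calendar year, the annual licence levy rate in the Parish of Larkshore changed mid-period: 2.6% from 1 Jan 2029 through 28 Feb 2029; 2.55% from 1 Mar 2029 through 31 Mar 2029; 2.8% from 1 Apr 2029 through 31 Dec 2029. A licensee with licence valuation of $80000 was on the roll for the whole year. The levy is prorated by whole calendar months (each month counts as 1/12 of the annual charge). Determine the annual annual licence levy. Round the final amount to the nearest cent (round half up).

$2196.67

1 Jan – 28 Feb 2029: 2 months at 2.6% → $80000 × 2.6% × 2/12 = $346.6667
1 Mar – 31 Mar 2029: 1 month at 2.55% → $80000 × 2.55% × 1/12 = $170.0000
1 Apr – 31 Dec 2029: 9 months at 2.8% → $80000 × 2.8% × 9/12 = $1680.0000
Total = $2196.6667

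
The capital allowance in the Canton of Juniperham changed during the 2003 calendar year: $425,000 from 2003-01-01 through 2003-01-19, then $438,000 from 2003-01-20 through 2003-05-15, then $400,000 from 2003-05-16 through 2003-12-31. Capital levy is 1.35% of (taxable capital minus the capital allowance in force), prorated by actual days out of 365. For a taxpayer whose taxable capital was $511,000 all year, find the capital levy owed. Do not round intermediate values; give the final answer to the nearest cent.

2003-01-01 to 2003-01-19: 19 days, exemption $425,000 → ($511,000 − $425,000) × 1.35% × 19/365 = $60.4356
2003-01-20 to 2003-05-15: 116 days, exemption $438,000 → ($511,000 − $438,000) × 1.35% × 116/365 = $313.2000
2003-05-16 to 2003-12-31: 230 days, exemption $400,000 → ($511,000 − $400,000) × 1.35% × 230/365 = $944.2603
Total = $1,317.8959

$1,317.90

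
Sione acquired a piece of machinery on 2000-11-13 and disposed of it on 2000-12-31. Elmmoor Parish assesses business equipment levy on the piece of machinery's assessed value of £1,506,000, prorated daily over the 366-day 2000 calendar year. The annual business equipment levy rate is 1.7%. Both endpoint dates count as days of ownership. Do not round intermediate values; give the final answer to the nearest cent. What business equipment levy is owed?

£3,427.59

Days held (2000-11-13 to 2000-12-31): 49 out of 366
Tax = £1,506,000 × 1.7% × 49/366 = £3,427.5902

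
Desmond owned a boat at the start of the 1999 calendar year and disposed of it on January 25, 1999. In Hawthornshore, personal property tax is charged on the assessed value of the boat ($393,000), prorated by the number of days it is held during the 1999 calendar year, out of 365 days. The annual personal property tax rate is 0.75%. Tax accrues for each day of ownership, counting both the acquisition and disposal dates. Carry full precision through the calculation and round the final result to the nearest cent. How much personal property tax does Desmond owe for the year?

$201.88

Days held (January 1 – January 25, 1999): 25 out of 365
Tax = $393,000 × 0.75% × 25/365 = $201.8836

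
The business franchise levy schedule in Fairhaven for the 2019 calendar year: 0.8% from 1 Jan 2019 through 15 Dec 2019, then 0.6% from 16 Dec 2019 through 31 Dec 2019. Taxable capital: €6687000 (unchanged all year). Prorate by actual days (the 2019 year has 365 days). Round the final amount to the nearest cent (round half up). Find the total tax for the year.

€52909.74

1 Jan – 15 Dec 2019: 349 days at 0.8% → €6687000 × 0.8% × 349/365 = €51150.9699
16 Dec – 31 Dec 2019: 16 days at 0.6% → €6687000 × 0.6% × 16/365 = €1758.7726
Total = €52909.7425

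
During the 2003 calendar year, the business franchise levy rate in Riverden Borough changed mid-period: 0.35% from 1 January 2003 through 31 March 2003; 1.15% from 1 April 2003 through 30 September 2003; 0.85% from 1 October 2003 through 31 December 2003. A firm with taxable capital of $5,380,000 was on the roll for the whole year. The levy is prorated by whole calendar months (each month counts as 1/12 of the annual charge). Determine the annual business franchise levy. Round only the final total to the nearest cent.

1 January – 31 March 2003: 3 months at 0.35% → $5,380,000 × 0.35% × 3/12 = $4,707.5000
1 April – 30 September 2003: 6 months at 1.15% → $5,380,000 × 1.15% × 6/12 = $30,935.0000
1 October – 31 December 2003: 3 months at 0.85% → $5,380,000 × 0.85% × 3/12 = $11,432.5000
Total = $47,075.0000

$47,075.00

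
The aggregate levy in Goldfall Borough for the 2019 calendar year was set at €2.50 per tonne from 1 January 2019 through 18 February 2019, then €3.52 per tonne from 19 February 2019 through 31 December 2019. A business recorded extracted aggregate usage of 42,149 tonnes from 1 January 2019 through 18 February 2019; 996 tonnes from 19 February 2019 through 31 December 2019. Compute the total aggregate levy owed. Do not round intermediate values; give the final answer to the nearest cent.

€108,878.42

1 January – 18 February 2019: 42,149 tonnes at €2.50/tonne → €105,372.50
19 February – 31 December 2019: 996 tonnes at €3.52/tonne → €3,505.92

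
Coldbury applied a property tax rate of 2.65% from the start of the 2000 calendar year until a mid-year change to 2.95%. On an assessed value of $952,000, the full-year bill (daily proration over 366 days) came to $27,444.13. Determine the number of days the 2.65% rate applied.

82 days

Let d = days at the first rate; then 366 − d days at the second rate.
$952,000 × [2.65%·d + 2.95%·(366−d)] / 366 = $27,444.13
Solving gives d = 82, so the new rate took effect on March 23, 2000.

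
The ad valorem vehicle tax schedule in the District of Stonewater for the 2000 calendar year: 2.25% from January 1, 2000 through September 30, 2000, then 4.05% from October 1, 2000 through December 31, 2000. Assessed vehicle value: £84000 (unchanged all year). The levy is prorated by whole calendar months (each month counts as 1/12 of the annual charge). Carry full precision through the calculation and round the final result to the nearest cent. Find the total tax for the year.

£2268.00

January 1 – September 30, 2000: 9 months at 2.25% → £84000 × 2.25% × 9/12 = £1417.5000
October 1 – December 31, 2000: 3 months at 4.05% → £84000 × 4.05% × 3/12 = £850.5000
Total = £2268.0000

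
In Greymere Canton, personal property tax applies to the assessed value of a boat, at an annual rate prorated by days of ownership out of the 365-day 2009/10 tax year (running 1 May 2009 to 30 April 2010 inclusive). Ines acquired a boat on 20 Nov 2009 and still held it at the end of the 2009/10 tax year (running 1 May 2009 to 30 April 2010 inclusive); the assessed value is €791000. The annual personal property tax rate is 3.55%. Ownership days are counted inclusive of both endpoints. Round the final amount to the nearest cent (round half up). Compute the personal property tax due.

€12463.13

Days held (20 Nov 2009 – 30 Apr 2010): 162 out of 365
Tax = €791000 × 3.55% × 162/365 = €12463.1260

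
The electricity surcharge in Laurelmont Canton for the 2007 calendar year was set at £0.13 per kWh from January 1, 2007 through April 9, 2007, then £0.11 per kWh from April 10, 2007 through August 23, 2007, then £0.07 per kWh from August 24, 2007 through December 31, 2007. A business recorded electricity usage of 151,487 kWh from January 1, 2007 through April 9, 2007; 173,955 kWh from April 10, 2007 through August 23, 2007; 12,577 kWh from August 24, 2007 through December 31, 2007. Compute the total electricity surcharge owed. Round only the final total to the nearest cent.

£39,708.75

January 1 – April 9, 2007: 151,487 kWh at £0.13/kWh → £19,693.31
April 10 – August 23, 2007: 173,955 kWh at £0.11/kWh → £19,135.05
August 24 – December 31, 2007: 12,577 kWh at £0.07/kWh → £880.39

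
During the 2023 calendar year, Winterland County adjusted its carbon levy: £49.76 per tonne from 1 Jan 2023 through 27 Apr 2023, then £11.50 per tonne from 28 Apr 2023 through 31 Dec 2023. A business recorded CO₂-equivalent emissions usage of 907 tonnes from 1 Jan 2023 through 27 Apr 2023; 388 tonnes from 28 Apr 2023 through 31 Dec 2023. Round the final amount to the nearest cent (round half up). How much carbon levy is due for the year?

1 Jan – 27 Apr 2023: 907 tonnes at £49.76/tonne → £45132.32
28 Apr – 31 Dec 2023: 388 tonnes at £11.50/tonne → £4462.00

£49594.32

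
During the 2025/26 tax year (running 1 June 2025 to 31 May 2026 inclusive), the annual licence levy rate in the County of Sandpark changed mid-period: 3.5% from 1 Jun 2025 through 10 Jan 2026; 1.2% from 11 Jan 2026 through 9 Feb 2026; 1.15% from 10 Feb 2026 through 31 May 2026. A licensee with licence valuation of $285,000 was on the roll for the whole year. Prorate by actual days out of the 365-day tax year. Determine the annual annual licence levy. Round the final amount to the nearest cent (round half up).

$7,399.46

1 Jun 2025 – 10 Jan 2026: 224 days at 3.5% → $285,000 × 3.5% × 224/365 = $6,121.6438
11 Jan – 9 Feb 2026: 30 days at 1.2% → $285,000 × 1.2% × 30/365 = $281.0959
10 Feb – 31 May 2026: 111 days at 1.15% → $285,000 × 1.15% × 111/365 = $996.7192
Total = $7,399.4589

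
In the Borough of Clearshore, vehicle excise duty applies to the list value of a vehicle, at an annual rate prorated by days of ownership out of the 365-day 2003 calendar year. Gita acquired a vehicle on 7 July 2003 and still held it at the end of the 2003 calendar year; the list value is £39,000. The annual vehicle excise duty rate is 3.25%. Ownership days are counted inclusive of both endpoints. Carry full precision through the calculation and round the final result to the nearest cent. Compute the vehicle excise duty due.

Days held (7 July – 31 December 2003): 178 out of 365
Tax = £39,000 × 3.25% × 178/365 = £618.1233

£618.12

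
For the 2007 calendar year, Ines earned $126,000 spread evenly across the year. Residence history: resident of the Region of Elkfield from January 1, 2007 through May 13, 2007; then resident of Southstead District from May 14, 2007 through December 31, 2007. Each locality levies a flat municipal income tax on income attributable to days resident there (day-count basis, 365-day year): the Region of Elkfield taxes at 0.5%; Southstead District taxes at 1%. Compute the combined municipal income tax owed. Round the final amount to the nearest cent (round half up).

$1,030.44

The Region of Elkfield, January 1 – May 13, 2007: 133 days → $126,000 × 0.5% × 133/365 = $229.5616
Southstead District, May 14 – December 31, 2007: 232 days → $126,000 × 1% × 232/365 = $800.8767
Total = $1,030.4384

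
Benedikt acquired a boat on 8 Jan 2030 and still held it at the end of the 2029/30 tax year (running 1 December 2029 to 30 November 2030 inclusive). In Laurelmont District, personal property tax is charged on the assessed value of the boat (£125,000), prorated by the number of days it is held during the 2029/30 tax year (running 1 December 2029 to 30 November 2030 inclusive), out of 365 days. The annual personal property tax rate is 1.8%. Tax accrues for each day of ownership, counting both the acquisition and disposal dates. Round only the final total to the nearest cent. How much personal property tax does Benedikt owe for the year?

Days held (8 Jan – 30 Nov 2030): 327 out of 365
Tax = £125,000 × 1.8% × 327/365 = £2,015.7534

£2,015.75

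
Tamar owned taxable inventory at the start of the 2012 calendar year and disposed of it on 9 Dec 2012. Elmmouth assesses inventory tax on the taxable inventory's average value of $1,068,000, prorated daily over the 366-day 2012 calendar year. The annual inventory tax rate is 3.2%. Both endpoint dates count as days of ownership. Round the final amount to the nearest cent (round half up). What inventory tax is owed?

$32,121.70

Days held (1 Jan – 9 Dec 2012): 344 out of 366
Tax = $1,068,000 × 3.2% × 344/366 = $32,121.7049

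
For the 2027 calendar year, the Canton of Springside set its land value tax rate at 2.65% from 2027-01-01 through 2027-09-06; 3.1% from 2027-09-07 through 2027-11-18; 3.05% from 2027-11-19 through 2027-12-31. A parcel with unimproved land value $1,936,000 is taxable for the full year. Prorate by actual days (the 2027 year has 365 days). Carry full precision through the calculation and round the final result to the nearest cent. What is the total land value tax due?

2027-01-01 to 2027-09-06: 249 days at 2.65% → $1,936,000 × 2.65% × 249/365 = $34,999.1671
2027-09-07 to 2027-11-18: 73 days at 3.1% → $1,936,000 × 3.1% × 73/365 = $12,003.2000
2027-11-19 to 2027-12-31: 43 days at 3.05% → $1,936,000 × 3.05% × 43/365 = $6,956.3397
Total = $53,958.7068

$53,958.71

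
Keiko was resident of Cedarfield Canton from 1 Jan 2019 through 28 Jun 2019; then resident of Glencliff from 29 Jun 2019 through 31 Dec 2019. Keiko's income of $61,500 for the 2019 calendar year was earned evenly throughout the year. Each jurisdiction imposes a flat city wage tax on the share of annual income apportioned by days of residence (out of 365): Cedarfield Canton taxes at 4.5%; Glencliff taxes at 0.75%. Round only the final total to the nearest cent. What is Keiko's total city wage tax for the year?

$1,592.26

Cedarfield Canton, 1 Jan – 28 Jun 2019: 179 days → $61,500 × 4.5% × 179/365 = $1,357.2123
Glencliff, 29 Jun – 31 Dec 2019: 186 days → $61,500 × 0.75% × 186/365 = $235.0479
Total = $1,592.2603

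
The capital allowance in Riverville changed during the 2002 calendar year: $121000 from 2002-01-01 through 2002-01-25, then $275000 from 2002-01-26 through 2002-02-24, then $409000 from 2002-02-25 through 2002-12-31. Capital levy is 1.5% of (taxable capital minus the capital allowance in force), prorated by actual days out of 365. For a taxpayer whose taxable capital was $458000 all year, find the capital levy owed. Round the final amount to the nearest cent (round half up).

2002-01-01 to 2002-01-25: 25 days, exemption $121000 → ($458000 − $121000) × 1.5% × 25/365 = $346.2329
2002-01-26 to 2002-02-24: 30 days, exemption $275000 → ($458000 − $275000) × 1.5% × 30/365 = $225.6164
2002-02-25 to 2002-12-31: 310 days, exemption $409000 → ($458000 − $409000) × 1.5% × 310/365 = $624.2466
Total = $1196.0959

$1196.10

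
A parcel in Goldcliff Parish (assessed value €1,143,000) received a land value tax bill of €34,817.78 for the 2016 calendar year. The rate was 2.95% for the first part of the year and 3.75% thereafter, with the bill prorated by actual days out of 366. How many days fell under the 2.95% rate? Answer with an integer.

Let d = days at the first rate; then 366 − d days at the second rate.
€1,143,000 × [2.95%·d + 3.75%·(366−d)] / 366 = €34,817.78
Solving gives d = 322, so the new rate took effect on 18 Nov 2016.

322 days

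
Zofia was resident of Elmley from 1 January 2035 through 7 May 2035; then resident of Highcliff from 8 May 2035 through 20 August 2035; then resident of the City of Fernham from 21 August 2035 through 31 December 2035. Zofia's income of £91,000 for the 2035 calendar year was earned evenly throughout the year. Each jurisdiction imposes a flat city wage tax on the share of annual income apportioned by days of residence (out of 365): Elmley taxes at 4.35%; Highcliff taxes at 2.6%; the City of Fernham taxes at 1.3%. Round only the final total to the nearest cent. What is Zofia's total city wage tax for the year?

£2,489.04

Elmley, 1 January – 7 May 2035: 127 days → £91,000 × 4.35% × 127/365 = £1,377.3411
Highcliff, 8 May – 20 August 2035: 105 days → £91,000 × 2.6% × 105/365 = £680.6301
The City of Fernham, 21 August – 31 December 2035: 133 days → £91,000 × 1.3% × 133/365 = £431.0658
Total = £2,489.0370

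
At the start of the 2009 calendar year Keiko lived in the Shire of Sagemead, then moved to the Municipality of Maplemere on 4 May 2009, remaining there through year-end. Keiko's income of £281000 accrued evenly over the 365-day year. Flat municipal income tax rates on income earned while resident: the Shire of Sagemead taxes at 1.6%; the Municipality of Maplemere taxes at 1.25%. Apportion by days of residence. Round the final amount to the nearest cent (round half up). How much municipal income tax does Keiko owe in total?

£3843.93

The Shire of Sagemead, 1 January – 3 May 2009: 123 days → £281000 × 1.6% × 123/365 = £1515.0904
The Municipality of Maplemere, 4 May – 31 December 2009: 242 days → £281000 × 1.25% × 242/365 = £2328.8356
Total = £3843.9260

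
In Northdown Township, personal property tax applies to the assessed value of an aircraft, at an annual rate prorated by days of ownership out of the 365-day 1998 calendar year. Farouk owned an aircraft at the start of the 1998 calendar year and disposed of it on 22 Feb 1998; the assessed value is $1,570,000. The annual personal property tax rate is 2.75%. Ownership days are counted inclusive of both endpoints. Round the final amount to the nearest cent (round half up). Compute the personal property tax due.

Days held (1 Jan – 22 Feb 1998): 53 out of 365
Tax = $1,570,000 × 2.75% × 53/365 = $6,269.2466

$6,269.25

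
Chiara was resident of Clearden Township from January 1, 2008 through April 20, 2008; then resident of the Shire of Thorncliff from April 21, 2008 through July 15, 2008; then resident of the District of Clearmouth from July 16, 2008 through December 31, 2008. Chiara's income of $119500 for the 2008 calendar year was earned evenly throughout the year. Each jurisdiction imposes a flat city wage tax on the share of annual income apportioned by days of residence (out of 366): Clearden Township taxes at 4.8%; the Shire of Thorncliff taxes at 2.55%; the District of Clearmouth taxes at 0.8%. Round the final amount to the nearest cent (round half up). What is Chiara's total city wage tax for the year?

Clearden Township, January 1 – April 20, 2008: 111 days → $119500 × 4.8% × 111/366 = $1739.6066
The Shire of Thorncliff, April 21 – July 15, 2008: 86 days → $119500 × 2.55% × 86/366 = $716.0205
The District of Clearmouth, July 16 – December 31, 2008: 169 days → $119500 × 0.8% × 169/366 = $441.4317
Total = $2897.0587

$2897.06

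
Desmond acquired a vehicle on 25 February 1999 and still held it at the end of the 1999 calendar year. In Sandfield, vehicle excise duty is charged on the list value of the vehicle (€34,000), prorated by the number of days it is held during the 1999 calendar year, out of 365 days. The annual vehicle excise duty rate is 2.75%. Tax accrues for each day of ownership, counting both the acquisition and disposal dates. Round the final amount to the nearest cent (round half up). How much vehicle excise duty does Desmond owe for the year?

Days held (25 February – 31 December 1999): 310 out of 365
Tax = €34,000 × 2.75% × 310/365 = €794.1096

€794.11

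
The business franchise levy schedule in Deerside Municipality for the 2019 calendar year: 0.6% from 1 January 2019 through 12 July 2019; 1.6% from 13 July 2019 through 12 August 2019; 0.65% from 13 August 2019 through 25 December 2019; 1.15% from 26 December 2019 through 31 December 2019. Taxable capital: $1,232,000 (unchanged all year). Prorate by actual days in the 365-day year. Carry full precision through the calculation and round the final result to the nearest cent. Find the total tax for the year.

$8,777.58

1 January – 12 July 2019: 193 days at 0.6% → $1,232,000 × 0.6% × 193/365 = $3,908.6466
13 July – 12 August 2019: 31 days at 1.6% → $1,232,000 × 1.6% × 31/365 = $1,674.1699
13 August – 25 December 2019: 135 days at 0.65% → $1,232,000 × 0.65% × 135/365 = $2,961.8630
26 December – 31 December 2019: 6 days at 1.15% → $1,232,000 × 1.15% × 6/365 = $232.8986
Total = $8,777.5781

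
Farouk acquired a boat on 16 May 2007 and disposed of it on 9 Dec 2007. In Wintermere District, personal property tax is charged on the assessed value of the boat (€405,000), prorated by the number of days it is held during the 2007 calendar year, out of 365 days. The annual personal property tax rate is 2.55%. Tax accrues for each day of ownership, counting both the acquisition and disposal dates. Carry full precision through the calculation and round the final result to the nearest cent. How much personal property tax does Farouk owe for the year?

Days held (16 May – 9 Dec 2007): 208 out of 365
Tax = €405,000 × 2.55% × 208/365 = €5,885.2603

€5,885.26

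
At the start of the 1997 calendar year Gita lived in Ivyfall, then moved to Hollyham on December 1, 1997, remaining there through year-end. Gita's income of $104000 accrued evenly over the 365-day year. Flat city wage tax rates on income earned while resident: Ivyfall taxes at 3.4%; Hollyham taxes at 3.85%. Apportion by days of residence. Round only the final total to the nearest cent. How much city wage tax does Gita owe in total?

Ivyfall, January 1 – November 30, 1997: 334 days → $104000 × 3.4% × 334/365 = $3235.6822
Hollyham, December 1 – December 31, 1997: 31 days → $104000 × 3.85% × 31/365 = $340.0658
Total = $3575.7479

$3575.75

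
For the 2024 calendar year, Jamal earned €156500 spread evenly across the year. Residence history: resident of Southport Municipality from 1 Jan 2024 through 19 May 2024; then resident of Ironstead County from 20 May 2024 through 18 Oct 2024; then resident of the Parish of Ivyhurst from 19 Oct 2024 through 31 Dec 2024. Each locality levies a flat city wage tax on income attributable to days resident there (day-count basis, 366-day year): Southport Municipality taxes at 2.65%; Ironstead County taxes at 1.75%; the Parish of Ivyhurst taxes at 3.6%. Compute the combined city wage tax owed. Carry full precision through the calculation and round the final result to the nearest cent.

Southport Municipality, 1 Jan – 19 May 2024: 140 days → €156500 × 2.65% × 140/366 = €1586.3798
Ironstead County, 20 May – 18 Oct 2024: 152 days → €156500 × 1.75% × 152/366 = €1137.4044
The Parish of Ivyhurst, 19 Oct – 31 Dec 2024: 74 days → €156500 × 3.6% × 74/366 = €1139.1148
Total = €3862.8989

€3862.90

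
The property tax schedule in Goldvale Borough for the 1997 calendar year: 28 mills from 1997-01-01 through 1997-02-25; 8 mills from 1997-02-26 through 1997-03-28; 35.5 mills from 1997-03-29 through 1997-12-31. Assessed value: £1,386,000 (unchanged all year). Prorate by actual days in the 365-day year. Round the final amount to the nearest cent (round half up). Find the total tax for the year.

£44,370.99

1997-01-01 to 1997-02-25: 56 days at 28 mills → £1,386,000 × 2.8% × 56/365 = £5,954.1041
1997-02-26 to 1997-03-28: 31 days at 8 mills → £1,386,000 × 0.8% × 31/365 = £941.7205
1997-03-29 to 1997-12-31: 278 days at 35.5 mills → £1,386,000 × 3.55% × 278/365 = £37,475.1616
Total = £44,370.9863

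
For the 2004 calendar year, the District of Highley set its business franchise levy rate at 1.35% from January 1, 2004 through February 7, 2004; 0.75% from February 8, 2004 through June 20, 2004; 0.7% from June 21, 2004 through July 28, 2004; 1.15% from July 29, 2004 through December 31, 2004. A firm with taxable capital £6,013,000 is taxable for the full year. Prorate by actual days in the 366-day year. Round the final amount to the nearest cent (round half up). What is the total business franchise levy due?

January 1 – February 7, 2004: 38 days at 1.35% → £6,013,000 × 1.35% × 38/366 = £8,428.0574
February 8 – June 20, 2004: 134 days at 0.75% → £6,013,000 × 0.75% × 134/366 = £16,511.1066
June 21 – July 28, 2004: 38 days at 0.7% → £6,013,000 × 0.7% × 38/366 = £4,370.1038
July 29 – December 31, 2004: 156 days at 1.15% → £6,013,000 × 1.15% × 156/366 = £29,473.5574
Total = £58,782.8251

£58,782.83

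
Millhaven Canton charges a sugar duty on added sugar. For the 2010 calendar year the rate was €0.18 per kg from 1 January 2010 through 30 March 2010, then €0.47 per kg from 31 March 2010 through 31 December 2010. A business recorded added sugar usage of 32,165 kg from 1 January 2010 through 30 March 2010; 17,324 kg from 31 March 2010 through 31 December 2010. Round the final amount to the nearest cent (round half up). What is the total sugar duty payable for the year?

€13,931.98

1 January – 30 March 2010: 32,165 kg at €0.18/kg → €5,789.70
31 March – 31 December 2010: 17,324 kg at €0.47/kg → €8,142.28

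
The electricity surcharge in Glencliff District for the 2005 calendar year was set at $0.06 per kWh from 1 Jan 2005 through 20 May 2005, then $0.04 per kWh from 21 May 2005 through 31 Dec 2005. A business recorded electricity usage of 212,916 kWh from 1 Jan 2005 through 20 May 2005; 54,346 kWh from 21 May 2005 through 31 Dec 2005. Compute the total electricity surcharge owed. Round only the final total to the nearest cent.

$14,948.80

1 Jan – 20 May 2005: 212,916 kWh at $0.06/kWh → $12,774.96
21 May – 31 Dec 2005: 54,346 kWh at $0.04/kWh → $2,173.84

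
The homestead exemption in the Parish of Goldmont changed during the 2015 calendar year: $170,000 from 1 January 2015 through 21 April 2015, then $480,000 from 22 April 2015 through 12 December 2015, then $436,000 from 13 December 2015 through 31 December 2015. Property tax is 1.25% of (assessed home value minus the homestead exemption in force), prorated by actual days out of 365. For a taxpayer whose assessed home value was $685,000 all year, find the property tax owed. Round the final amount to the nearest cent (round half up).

1 January – 21 April 2015: 111 days, exemption $170,000 → ($685,000 − $170,000) × 1.25% × 111/365 = $1,957.7055
22 April – 12 December 2015: 235 days, exemption $480,000 → ($685,000 − $480,000) × 1.25% × 235/365 = $1,649.8288
13 December – 31 December 2015: 19 days, exemption $436,000 → ($685,000 − $436,000) × 1.25% × 19/365 = $162.0205
Total = $3,769.5548

$3,769.55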